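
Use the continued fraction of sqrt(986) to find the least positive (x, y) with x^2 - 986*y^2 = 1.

First expand sqrt(986) as a continued fraction. With x_i = (sqrt(986) + m_i)/d_i and (m_0, d_0) = (0, 1): a_0 = floor(sqrt(986)) = 31, since 31^2 = 961 <= 986 < 1024 = 32^2.
Iterate m_{i+1} = d_i*a_i - m_i, d_{i+1} = (986 - m_{i+1}^2)/d_i, a_{i+1} = floor((a_0 + m_{i+1})/d_{i+1}):
  m_1 = 1*31 - 0 = 31, d_1 = (986 - 31^2)/1 = 25/1 = 25, a_1 = floor((31 + 31)/25) = 2.
  m_2 = 25*2 - 31 = 19, d_2 = (986 - 19^2)/25 = 625/25 = 25, a_2 = floor((31 + 19)/25) = 2.
  m_3 = 25*2 - 19 = 31, d_3 = (986 - 31^2)/25 = 25/25 = 1, a_3 = floor((31 + 31)/1) = 62.
  m_4 = 1*62 - 31 = 31, d_4 = (986 - 31^2)/1 = 25/1 = 25: (m_4, d_4) = (m_1, d_1) = (31, 25), so from here the quotients repeat a_1, ..., a_3; the period length is 3.
So sqrt(986) = [31; (2, 2, 62)] with period length k = 3.
k is odd, so (p_{k-1}, q_{k-1}) only solves x^2 - 986y^2 = -1 and the fundamental solution of x^2 - 986y^2 = 1 is (p_{2k-1}, q_{2k-1}) = (p_5, q_5); compute convergents through index 5, running through the period twice.
Convergents (p_i = a_i*p_{i-1} + p_{i-2}, q_i = a_i*q_{i-1} + q_{i-2} with p_{-2}=0, p_{-1}=1, q_{-2}=1, q_{-1}=0):
  i=0: a_0=31, p_0 = 31*1 + 0 = 31, q_0 = 31*0 + 1 = 1.
  i=1: a_1=2, p_1 = 2*31 + 1 = 63, q_1 = 2*1 + 0 = 2.
  i=2: a_2=2, p_2 = 2*63 + 31 = 157, q_2 = 2*2 + 1 = 5.
  i=3: a_3=62, p_3 = 62*157 + 63 = 9797, q_3 = 62*5 + 2 = 312.
  i=4: a_4=2, p_4 = 2*9797 + 157 = 19751, q_4 = 2*312 + 5 = 629.
  i=5: a_5=2, p_5 = 2*19751 + 9797 = 49299, q_5 = 2*629 + 312 = 1570.
Indeed p_2^2 - 986*q_2^2 = 24649 - 24650 = -1, not +1.
Check: 49299^2 - 986*1570^2 = 2430391401 - 2430391400 = 1, so (x, y) = (49299, 1570) solves the equation, and by the theorem it is the least positive solution.

(x, y) = (49299, 1570)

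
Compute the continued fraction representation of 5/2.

[2; 2]

Run the Euclidean algorithm on 5 and 2; the successive quotients are the partial quotients a_0, a_1, ... (each step inverts the fractional part left over by the previous one):
  5 = 2*2 + 1, so a_0 = 2.
  2 = 2*1 + 0, so a_1 = 2.
The remainder reaches 0 after 2 divisions, so the expansion has 2 partial quotients, read off in order.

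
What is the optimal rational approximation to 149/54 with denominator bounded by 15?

Expand x = 149/54 as a continued fraction with the Euclidean algorithm:
  149 = 2*54 + 41, so a_0 = 2.
  54 = 1*41 + 13, so a_1 = 1.
  41 = 3*13 + 2, so a_2 = 3.
  13 = 6*2 + 1, so a_3 = 6.
  2 = 2*1 + 0, so a_4 = 2.
so x = [2; 1, 3, 6, 2].
Convergents (p_i = a_i*p_{i-1} + p_{i-2}, q_i = a_i*q_{i-1} + q_{i-2} with p_{-2}=0, p_{-1}=1, q_{-2}=1, q_{-1}=0), until the denominator exceeds 15:
  i=0: a_0=2, p_0 = 2*1 + 0 = 2, q_0 = 2*0 + 1 = 1.
  i=1: a_1=1, p_1 = 1*2 + 1 = 3, q_1 = 1*1 + 0 = 1.
  i=2: a_2=3, p_2 = 3*3 + 2 = 11, q_2 = 3*1 + 1 = 4.
  i=3: a_3=6, p_3 = 6*11 + 3 = 69, q_3 = 6*4 + 1 = 25.
q_3 = 25 > 15, so the last convergent with denominator <= 15 is p_2/q_2 = 11/4.
The closest fraction with denominator <= 15 is either p_2/q_2 or the intermediate fraction (k*p_2 + p_1)/(k*q_2 + q_1) with the largest k >= 1 whose denominator stays <= 15; these approach x as k grows, and every other convergent or intermediate fraction in range is farther away.
Largest k: floor((15 - q_1)/q_2) = floor((15 - 1)/4) = 3.
That gives (3*11 + 3)/(3*4 + 1) = 36/13.
Compare the errors: |x - 11/4| = |149*4 - 11*54|/(54*4) = 2/216, and |x - 36/13| = |149*13 - 36*54|/(54*13) = 7/702.
Cross-multiplying, 2*702 = 1404 < 1512 = 7*216, so 2/216 is smaller: the convergent 11/4 is closer to x than 36/13.

11/4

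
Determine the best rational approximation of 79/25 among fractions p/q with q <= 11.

Expand x = 79/25 as a continued fraction with the Euclidean algorithm:
  79 = 3*25 + 4, so a_0 = 3.
  25 = 6*4 + 1, so a_1 = 6.
  4 = 4*1 + 0, so a_2 = 4.
so x = [3; 6, 4].
Convergents (p_i = a_i*p_{i-1} + p_{i-2}, q_i = a_i*q_{i-1} + q_{i-2} with p_{-2}=0, p_{-1}=1, q_{-2}=1, q_{-1}=0), until the denominator exceeds 11:
  i=0: a_0=3, p_0 = 3*1 + 0 = 3, q_0 = 3*0 + 1 = 1.
  i=1: a_1=6, p_1 = 6*3 + 1 = 19, q_1 = 6*1 + 0 = 6.
  i=2: a_2=4, p_2 = 4*19 + 3 = 79, q_2 = 4*6 + 1 = 25.
q_2 = 25 > 11, so the last convergent with denominator <= 11 is p_1/q_1 = 19/6.
The closest fraction with denominator <= 11 is either p_1/q_1 or the intermediate fraction (k*p_1 + p_0)/(k*q_1 + q_0) with the largest k >= 1 whose denominator stays <= 11; these approach x as k grows, and every other convergent or intermediate fraction in range is farther away.
Largest k: floor((11 - q_0)/q_1) = floor((11 - 1)/6) = 1.
That gives (1*19 + 3)/(1*6 + 1) = 22/7.
Compare the errors: |x - 19/6| = |79*6 - 19*25|/(25*6) = 1/150, and |x - 22/7| = |79*7 - 22*25|/(25*7) = 3/175.
Cross-multiplying, 1*175 = 175 < 450 = 3*150, so 1/150 is smaller: the convergent 19/6 is closer to x than 22/7.

19/6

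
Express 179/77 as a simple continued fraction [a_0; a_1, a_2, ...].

[2; 3, 12, 2]

Run the Euclidean algorithm on 179 and 77; the successive quotients are the partial quotients a_0, a_1, ... (each step inverts the fractional part left over by the previous one):
  179 = 2*77 + 25, so a_0 = 2.
  77 = 3*25 + 2, so a_1 = 3.
  25 = 12*2 + 1, so a_2 = 12.
  2 = 2*1 + 0, so a_3 = 2.
The remainder reaches 0 after 4 divisions, so the expansion has 4 partial quotients, read off in order.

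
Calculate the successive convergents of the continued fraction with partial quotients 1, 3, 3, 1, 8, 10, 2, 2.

Using the convergent recurrence p_i = a_i*p_{i-1} + p_{i-2}, q_i = a_i*q_{i-1} + q_{i-2} with p_{-2}=0, p_{-1}=1, q_{-2}=1, q_{-1}=0:
  i=0: a_0=1, p_0 = 1*1 + 0 = 1, q_0 = 1*0 + 1 = 1.
  i=1: a_1=3, p_1 = 3*1 + 1 = 4, q_1 = 3*1 + 0 = 3.
  i=2: a_2=3, p_2 = 3*4 + 1 = 13, q_2 = 3*3 + 1 = 10.
  i=3: a_3=1, p_3 = 1*13 + 4 = 17, q_3 = 1*10 + 3 = 13.
  i=4: a_4=8, p_4 = 8*17 + 13 = 149, q_4 = 8*13 + 10 = 114.
  i=5: a_5=10, p_5 = 10*149 + 17 = 1507, q_5 = 10*114 + 13 = 1153.
  i=6: a_6=2, p_6 = 2*1507 + 149 = 3163, q_6 = 2*1153 + 114 = 2420.
  i=7: a_7=2, p_7 = 2*3163 + 1507 = 7833, q_7 = 2*2420 + 1153 = 5993.

1/1, 4/3, 13/10, 17/13, 149/114, 1507/1153, 3163/2420, 7833/5993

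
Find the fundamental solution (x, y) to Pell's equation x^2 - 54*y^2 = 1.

(x, y) = (485, 66)

First expand sqrt(54) as a continued fraction. With x_i = (sqrt(54) + m_i)/d_i and (m_0, d_0) = (0, 1): a_0 = floor(sqrt(54)) = 7, since 7^2 = 49 <= 54 < 64 = 8^2.
Iterate m_{i+1} = d_i*a_i - m_i, d_{i+1} = (54 - m_{i+1}^2)/d_i, a_{i+1} = floor((a_0 + m_{i+1})/d_{i+1}):
  m_1 = 1*7 - 0 = 7, d_1 = (54 - 7^2)/1 = 5/1 = 5, a_1 = floor((7 + 7)/5) = 2.
  m_2 = 5*2 - 7 = 3, d_2 = (54 - 3^2)/5 = 45/5 = 9, a_2 = floor((7 + 3)/9) = 1.
  m_3 = 9*1 - 3 = 6, d_3 = (54 - 6^2)/9 = 18/9 = 2, a_3 = floor((7 + 6)/2) = 6.
  m_4 = 2*6 - 6 = 6, d_4 = (54 - 6^2)/2 = 18/2 = 9, a_4 = floor((7 + 6)/9) = 1.
  m_5 = 9*1 - 6 = 3, d_5 = (54 - 3^2)/9 = 45/9 = 5, a_5 = floor((7 + 3)/5) = 2.
  m_6 = 5*2 - 3 = 7, d_6 = (54 - 7^2)/5 = 5/5 = 1, a_6 = floor((7 + 7)/1) = 14.
  m_7 = 1*14 - 7 = 7, d_7 = (54 - 7^2)/1 = 5/1 = 5: (m_7, d_7) = (m_1, d_1) = (7, 5), so from here the quotients repeat a_1, ..., a_6; the period length is 6.
So sqrt(54) = [7; (2, 1, 6, 1, 2, 14)] with period length k = 6.
k is even, so the fundamental solution of x^2 - 54y^2 = 1 is (p_{k-1}, q_{k-1}) = (p_5, q_5); compute convergents through index 5.
Convergents (p_i = a_i*p_{i-1} + p_{i-2}, q_i = a_i*q_{i-1} + q_{i-2} with p_{-2}=0, p_{-1}=1, q_{-2}=1, q_{-1}=0):
  i=0: a_0=7, p_0 = 7*1 + 0 = 7, q_0 = 7*0 + 1 = 1.
  i=1: a_1=2, p_1 = 2*7 + 1 = 15, q_1 = 2*1 + 0 = 2.
  i=2: a_2=1, p_2 = 1*15 + 7 = 22, q_2 = 1*2 + 1 = 3.
  i=3: a_3=6, p_3 = 6*22 + 15 = 147, q_3 = 6*3 + 2 = 20.
  i=4: a_4=1, p_4 = 1*147 + 22 = 169, q_4 = 1*20 + 3 = 23.
  i=5: a_5=2, p_5 = 2*169 + 147 = 485, q_5 = 2*23 + 20 = 66.
Check: 485^2 - 54*66^2 = 235225 - 235224 = 1, so (x, y) = (485, 66) solves the equation, and by the theorem it is the least positive solution.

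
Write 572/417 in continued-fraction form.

[1; 2, 1, 2, 4, 2, 1, 3]

Run the Euclidean algorithm on 572 and 417; the successive quotients are the partial quotients a_0, a_1, ... (each step inverts the fractional part left over by the previous one):
  572 = 1*417 + 155, so a_0 = 1.
  417 = 2*155 + 107, so a_1 = 2.
  155 = 1*107 + 48, so a_2 = 1.
  107 = 2*48 + 11, so a_3 = 2.
  48 = 4*11 + 4, so a_4 = 4.
  11 = 2*4 + 3, so a_5 = 2.
  4 = 1*3 + 1, so a_6 = 1.
  3 = 3*1 + 0, so a_7 = 3.
The remainder reaches 0 after 8 divisions, so the expansion has 8 partial quotients, read off in order.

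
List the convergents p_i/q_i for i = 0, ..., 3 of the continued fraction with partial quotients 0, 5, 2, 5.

0/1, 1/5, 2/11, 11/60

Using the convergent recurrence p_i = a_i*p_{i-1} + p_{i-2}, q_i = a_i*q_{i-1} + q_{i-2} with p_{-2}=0, p_{-1}=1, q_{-2}=1, q_{-1}=0:
  i=0: a_0=0, p_0 = 0*1 + 0 = 0, q_0 = 0*0 + 1 = 1.
  i=1: a_1=5, p_1 = 5*0 + 1 = 1, q_1 = 5*1 + 0 = 5.
  i=2: a_2=2, p_2 = 2*1 + 0 = 2, q_2 = 2*5 + 1 = 11.
  i=3: a_3=5, p_3 = 5*2 + 1 = 11, q_3 = 5*11 + 5 = 60.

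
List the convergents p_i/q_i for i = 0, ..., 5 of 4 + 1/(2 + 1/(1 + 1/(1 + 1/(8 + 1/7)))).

Using the convergent recurrence p_i = a_i*p_{i-1} + p_{i-2}, q_i = a_i*q_{i-1} + q_{i-2} with p_{-2}=0, p_{-1}=1, q_{-2}=1, q_{-1}=0:
  i=0: a_0=4, p_0 = 4*1 + 0 = 4, q_0 = 4*0 + 1 = 1.
  i=1: a_1=2, p_1 = 2*4 + 1 = 9, q_1 = 2*1 + 0 = 2.
  i=2: a_2=1, p_2 = 1*9 + 4 = 13, q_2 = 1*2 + 1 = 3.
  i=3: a_3=1, p_3 = 1*13 + 9 = 22, q_3 = 1*3 + 2 = 5.
  i=4: a_4=8, p_4 = 8*22 + 13 = 189, q_4 = 8*5 + 3 = 43.
  i=5: a_5=7, p_5 = 7*189 + 22 = 1345, q_5 = 7*43 + 5 = 306.

4/1, 9/2, 13/3, 22/5, 189/43, 1345/306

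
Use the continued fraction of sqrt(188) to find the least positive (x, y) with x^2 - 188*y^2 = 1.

(x, y) = (4607, 336)

First expand sqrt(188) as a continued fraction. With x_i = (sqrt(188) + m_i)/d_i and (m_0, d_0) = (0, 1): a_0 = floor(sqrt(188)) = 13, since 13^2 = 169 <= 188 < 196 = 14^2.
Iterate m_{i+1} = d_i*a_i - m_i, d_{i+1} = (188 - m_{i+1}^2)/d_i, a_{i+1} = floor((a_0 + m_{i+1})/d_{i+1}):
  m_1 = 1*13 - 0 = 13, d_1 = (188 - 13^2)/1 = 19/1 = 19, a_1 = floor((13 + 13)/19) = 1.
  m_2 = 19*1 - 13 = 6, d_2 = (188 - 6^2)/19 = 152/19 = 8, a_2 = floor((13 + 6)/8) = 2.
  m_3 = 8*2 - 6 = 10, d_3 = (188 - 10^2)/8 = 88/8 = 11, a_3 = floor((13 + 10)/11) = 2.
  m_4 = 11*2 - 10 = 12, d_4 = (188 - 12^2)/11 = 44/11 = 4, a_4 = floor((13 + 12)/4) = 6.
  m_5 = 4*6 - 12 = 12, d_5 = (188 - 12^2)/4 = 44/4 = 11, a_5 = floor((13 + 12)/11) = 2.
  m_6 = 11*2 - 12 = 10, d_6 = (188 - 10^2)/11 = 88/11 = 8, a_6 = floor((13 + 10)/8) = 2.
  m_7 = 8*2 - 10 = 6, d_7 = (188 - 6^2)/8 = 152/8 = 19, a_7 = floor((13 + 6)/19) = 1.
  m_8 = 19*1 - 6 = 13, d_8 = (188 - 13^2)/19 = 19/19 = 1, a_8 = floor((13 + 13)/1) = 26.
  m_9 = 1*26 - 13 = 13, d_9 = (188 - 13^2)/1 = 19/1 = 19: (m_9, d_9) = (m_1, d_1) = (13, 19), so from here the quotients repeat a_1, ..., a_8; the period length is 8.
So sqrt(188) = [13; (1, 2, 2, 6, 2, 2, 1, 26)] with period length k = 8.
k is even, so the fundamental solution of x^2 - 188y^2 = 1 is (p_{k-1}, q_{k-1}) = (p_7, q_7); compute convergents through index 7.
Convergents (p_i = a_i*p_{i-1} + p_{i-2}, q_i = a_i*q_{i-1} + q_{i-2} with p_{-2}=0, p_{-1}=1, q_{-2}=1, q_{-1}=0):
  i=0: a_0=13, p_0 = 13*1 + 0 = 13, q_0 = 13*0 + 1 = 1.
  i=1: a_1=1, p_1 = 1*13 + 1 = 14, q_1 = 1*1 + 0 = 1.
  i=2: a_2=2, p_2 = 2*14 + 13 = 41, q_2 = 2*1 + 1 = 3.
  i=3: a_3=2, p_3 = 2*41 + 14 = 96, q_3 = 2*3 + 1 = 7.
  i=4: a_4=6, p_4 = 6*96 + 41 = 617, q_4 = 6*7 + 3 = 45.
  i=5: a_5=2, p_5 = 2*617 + 96 = 1330, q_5 = 2*45 + 7 = 97.
  i=6: a_6=2, p_6 = 2*1330 + 617 = 3277, q_6 = 2*97 + 45 = 239.
  i=7: a_7=1, p_7 = 1*3277 + 1330 = 4607, q_7 = 1*239 + 97 = 336.
Check: 4607^2 - 188*336^2 = 21224449 - 21224448 = 1, so (x, y) = (4607, 336) solves the equation, and by the theorem it is the least positive solution.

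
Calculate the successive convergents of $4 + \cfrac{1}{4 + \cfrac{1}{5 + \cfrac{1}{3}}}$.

Using the convergent recurrence p_i = a_i*p_{i-1} + p_{i-2}, q_i = a_i*q_{i-1} + q_{i-2} with p_{-2}=0, p_{-1}=1, q_{-2}=1, q_{-1}=0:
  i=0: a_0=4, p_0 = 4*1 + 0 = 4, q_0 = 4*0 + 1 = 1.
  i=1: a_1=4, p_1 = 4*4 + 1 = 17, q_1 = 4*1 + 0 = 4.
  i=2: a_2=5, p_2 = 5*17 + 4 = 89, q_2 = 5*4 + 1 = 21.
  i=3: a_3=3, p_3 = 3*89 + 17 = 284, q_3 = 3*21 + 4 = 67.

4/1, 17/4, 89/21, 284/67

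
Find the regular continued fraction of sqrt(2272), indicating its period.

[47; (1, 1, 1, 94)]

Write x_i = (sqrt(2272) + m_i)/d_i with (m_0, d_0) = (0, 1). a_0 = floor(sqrt(2272)) = 47, since 47^2 = 2209 <= 2272 < 2304 = 48^2.
Iterate m_{i+1} = d_i*a_i - m_i, d_{i+1} = (2272 - m_{i+1}^2)/d_i, a_{i+1} = floor((a_0 + m_{i+1})/d_{i+1}):
  m_1 = 1*47 - 0 = 47, d_1 = (2272 - 47^2)/1 = 63/1 = 63, a_1 = floor((47 + 47)/63) = 1.
  m_2 = 63*1 - 47 = 16, d_2 = (2272 - 16^2)/63 = 2016/63 = 32, a_2 = floor((47 + 16)/32) = 1.
  m_3 = 32*1 - 16 = 16, d_3 = (2272 - 16^2)/32 = 2016/32 = 63, a_3 = floor((47 + 16)/63) = 1.
  m_4 = 63*1 - 16 = 47, d_4 = (2272 - 47^2)/63 = 63/63 = 1, a_4 = floor((47 + 47)/1) = 94.
  m_5 = 1*94 - 47 = 47, d_5 = (2272 - 47^2)/1 = 63/1 = 63: (m_5, d_5) = (m_1, d_1) = (47, 63), so from here the quotients repeat a_1, ..., a_4; the period length is 4.
Hence the expansion of sqrt(2272) is a_0 = 47 followed by the repeating block 1, 1, 1, 94 (period 4).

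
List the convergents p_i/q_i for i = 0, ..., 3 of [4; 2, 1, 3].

4/1, 9/2, 13/3, 48/11

Using the convergent recurrence p_i = a_i*p_{i-1} + p_{i-2}, q_i = a_i*q_{i-1} + q_{i-2} with p_{-2}=0, p_{-1}=1, q_{-2}=1, q_{-1}=0:
  i=0: a_0=4, p_0 = 4*1 + 0 = 4, q_0 = 4*0 + 1 = 1.
  i=1: a_1=2, p_1 = 2*4 + 1 = 9, q_1 = 2*1 + 0 = 2.
  i=2: a_2=1, p_2 = 1*9 + 4 = 13, q_2 = 1*2 + 1 = 3.
  i=3: a_3=3, p_3 = 3*13 + 9 = 48, q_3 = 3*3 + 2 = 11.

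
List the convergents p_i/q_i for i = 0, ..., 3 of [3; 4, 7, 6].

3/1, 13/4, 94/29, 577/178

Using the convergent recurrence p_i = a_i*p_{i-1} + p_{i-2}, q_i = a_i*q_{i-1} + q_{i-2} with p_{-2}=0, p_{-1}=1, q_{-2}=1, q_{-1}=0:
  i=0: a_0=3, p_0 = 3*1 + 0 = 3, q_0 = 3*0 + 1 = 1.
  i=1: a_1=4, p_1 = 4*3 + 1 = 13, q_1 = 4*1 + 0 = 4.
  i=2: a_2=7, p_2 = 7*13 + 3 = 94, q_2 = 7*4 + 1 = 29.
  i=3: a_3=6, p_3 = 6*94 + 13 = 577, q_3 = 6*29 + 4 = 178.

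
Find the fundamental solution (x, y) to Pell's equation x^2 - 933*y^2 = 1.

(x, y) = (75263, 2464)

First expand sqrt(933) as a continued fraction. With x_i = (sqrt(933) + m_i)/d_i and (m_0, d_0) = (0, 1): a_0 = floor(sqrt(933)) = 30, since 30^2 = 900 <= 933 < 961 = 31^2.
Iterate m_{i+1} = d_i*a_i - m_i, d_{i+1} = (933 - m_{i+1}^2)/d_i, a_{i+1} = floor((a_0 + m_{i+1})/d_{i+1}):
  m_1 = 1*30 - 0 = 30, d_1 = (933 - 30^2)/1 = 33/1 = 33, a_1 = floor((30 + 30)/33) = 1.
  m_2 = 33*1 - 30 = 3, d_2 = (933 - 3^2)/33 = 924/33 = 28, a_2 = floor((30 + 3)/28) = 1.
  m_3 = 28*1 - 3 = 25, d_3 = (933 - 25^2)/28 = 308/28 = 11, a_3 = floor((30 + 25)/11) = 5.
  m_4 = 11*5 - 25 = 30, d_4 = (933 - 30^2)/11 = 33/11 = 3, a_4 = floor((30 + 30)/3) = 20.
  m_5 = 3*20 - 30 = 30, d_5 = (933 - 30^2)/3 = 33/3 = 11, a_5 = floor((30 + 30)/11) = 5.
  m_6 = 11*5 - 30 = 25, d_6 = (933 - 25^2)/11 = 308/11 = 28, a_6 = floor((30 + 25)/28) = 1.
  m_7 = 28*1 - 25 = 3, d_7 = (933 - 3^2)/28 = 924/28 = 33, a_7 = floor((30 + 3)/33) = 1.
  m_8 = 33*1 - 3 = 30, d_8 = (933 - 30^2)/33 = 33/33 = 1, a_8 = floor((30 + 30)/1) = 60.
  m_9 = 1*60 - 30 = 30, d_9 = (933 - 30^2)/1 = 33/1 = 33: (m_9, d_9) = (m_1, d_1) = (30, 33), so from here the quotients repeat a_1, ..., a_8; the period length is 8.
So sqrt(933) = [30; (1, 1, 5, 20, 5, 1, 1, 60)] with period length k = 8.
k is even, so the fundamental solution of x^2 - 933y^2 = 1 is (p_{k-1}, q_{k-1}) = (p_7, q_7); compute convergents through index 7.
Convergents (p_i = a_i*p_{i-1} + p_{i-2}, q_i = a_i*q_{i-1} + q_{i-2} with p_{-2}=0, p_{-1}=1, q_{-2}=1, q_{-1}=0):
  i=0: a_0=30, p_0 = 30*1 + 0 = 30, q_0 = 30*0 + 1 = 1.
  i=1: a_1=1, p_1 = 1*30 + 1 = 31, q_1 = 1*1 + 0 = 1.
  i=2: a_2=1, p_2 = 1*31 + 30 = 61, q_2 = 1*1 + 1 = 2.
  i=3: a_3=5, p_3 = 5*61 + 31 = 336, q_3 = 5*2 + 1 = 11.
  i=4: a_4=20, p_4 = 20*336 + 61 = 6781, q_4 = 20*11 + 2 = 222.
  i=5: a_5=5, p_5 = 5*6781 + 336 = 34241, q_5 = 5*222 + 11 = 1121.
  i=6: a_6=1, p_6 = 1*34241 + 6781 = 41022, q_6 = 1*1121 + 222 = 1343.
  i=7: a_7=1, p_7 = 1*41022 + 34241 = 75263, q_7 = 1*1343 + 1121 = 2464.
Check: 75263^2 - 933*2464^2 = 5664519169 - 5664519168 = 1, so (x, y) = (75263, 2464) solves the equation, and by the theorem it is the least positive solution.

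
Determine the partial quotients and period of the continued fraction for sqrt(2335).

Write x_i = (sqrt(2335) + m_i)/d_i with (m_0, d_0) = (0, 1). a_0 = floor(sqrt(2335)) = 48, since 48^2 = 2304 <= 2335 < 2401 = 49^2.
Iterate m_{i+1} = d_i*a_i - m_i, d_{i+1} = (2335 - m_{i+1}^2)/d_i, a_{i+1} = floor((a_0 + m_{i+1})/d_{i+1}):
  m_1 = 1*48 - 0 = 48, d_1 = (2335 - 48^2)/1 = 31/1 = 31, a_1 = floor((48 + 48)/31) = 3.
  m_2 = 31*3 - 48 = 45, d_2 = (2335 - 45^2)/31 = 310/31 = 10, a_2 = floor((48 + 45)/10) = 9.
  m_3 = 10*9 - 45 = 45, d_3 = (2335 - 45^2)/10 = 310/10 = 31, a_3 = floor((48 + 45)/31) = 3.
  m_4 = 31*3 - 45 = 48, d_4 = (2335 - 48^2)/31 = 31/31 = 1, a_4 = floor((48 + 48)/1) = 96.
  m_5 = 1*96 - 48 = 48, d_5 = (2335 - 48^2)/1 = 31/1 = 31: (m_5, d_5) = (m_1, d_1) = (48, 31), so from here the quotients repeat a_1, ..., a_4; the period length is 4.
Hence the expansion of sqrt(2335) is a_0 = 48 followed by the repeating block 3, 9, 3, 96 (period 4).

[48; (3, 9, 3, 96)]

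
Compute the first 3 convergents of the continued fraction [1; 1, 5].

Using the convergent recurrence p_i = a_i*p_{i-1} + p_{i-2}, q_i = a_i*q_{i-1} + q_{i-2} with p_{-2}=0, p_{-1}=1, q_{-2}=1, q_{-1}=0:
  i=0: a_0=1, p_0 = 1*1 + 0 = 1, q_0 = 1*0 + 1 = 1.
  i=1: a_1=1, p_1 = 1*1 + 1 = 2, q_1 = 1*1 + 0 = 1.
  i=2: a_2=5, p_2 = 5*2 + 1 = 11, q_2 = 5*1 + 1 = 6.

1/1, 2/1, 11/6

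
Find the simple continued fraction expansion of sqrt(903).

[30; (20, 60)]

Write x_i = (sqrt(903) + m_i)/d_i with (m_0, d_0) = (0, 1). a_0 = floor(sqrt(903)) = 30, since 30^2 = 900 <= 903 < 961 = 31^2.
Iterate m_{i+1} = d_i*a_i - m_i, d_{i+1} = (903 - m_{i+1}^2)/d_i, a_{i+1} = floor((a_0 + m_{i+1})/d_{i+1}):
  m_1 = 1*30 - 0 = 30, d_1 = (903 - 30^2)/1 = 3/1 = 3, a_1 = floor((30 + 30)/3) = 20.
  m_2 = 3*20 - 30 = 30, d_2 = (903 - 30^2)/3 = 3/3 = 1, a_2 = floor((30 + 30)/1) = 60.
  m_3 = 1*60 - 30 = 30, d_3 = (903 - 30^2)/1 = 3/1 = 3: (m_3, d_3) = (m_1, d_1) = (30, 3), so from here the quotients repeat a_1, a_2; the period length is 2.
Hence the expansion of sqrt(903) is a_0 = 30 followed by the repeating block 20, 60 (period 2).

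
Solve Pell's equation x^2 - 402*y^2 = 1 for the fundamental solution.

First expand sqrt(402) as a continued fraction. With x_i = (sqrt(402) + m_i)/d_i and (m_0, d_0) = (0, 1): a_0 = floor(sqrt(402)) = 20, since 20^2 = 400 <= 402 < 441 = 21^2.
Iterate m_{i+1} = d_i*a_i - m_i, d_{i+1} = (402 - m_{i+1}^2)/d_i, a_{i+1} = floor((a_0 + m_{i+1})/d_{i+1}):
  m_1 = 1*20 - 0 = 20, d_1 = (402 - 20^2)/1 = 2/1 = 2, a_1 = floor((20 + 20)/2) = 20.
  m_2 = 2*20 - 20 = 20, d_2 = (402 - 20^2)/2 = 2/2 = 1, a_2 = floor((20 + 20)/1) = 40.
  m_3 = 1*40 - 20 = 20, d_3 = (402 - 20^2)/1 = 2/1 = 2: (m_3, d_3) = (m_1, d_1) = (20, 2), so from here the quotients repeat a_1, a_2; the period length is 2.
So sqrt(402) = [20; (20, 40)] with period length k = 2.
k is even, so the fundamental solution of x^2 - 402y^2 = 1 is (p_{k-1}, q_{k-1}) = (p_1, q_1); compute convergents through index 1.
Convergents (p_i = a_i*p_{i-1} + p_{i-2}, q_i = a_i*q_{i-1} + q_{i-2} with p_{-2}=0, p_{-1}=1, q_{-2}=1, q_{-1}=0):
  i=0: a_0=20, p_0 = 20*1 + 0 = 20, q_0 = 20*0 + 1 = 1.
  i=1: a_1=20, p_1 = 20*20 + 1 = 401, q_1 = 20*1 + 0 = 20.
Check: 401^2 - 402*20^2 = 160801 - 160800 = 1, so (x, y) = (401, 20) solves the equation, and by the theorem it is the least positive solution.

(x, y) = (401, 20)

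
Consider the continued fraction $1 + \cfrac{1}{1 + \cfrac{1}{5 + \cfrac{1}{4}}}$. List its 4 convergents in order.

Using the convergent recurrence p_i = a_i*p_{i-1} + p_{i-2}, q_i = a_i*q_{i-1} + q_{i-2} with p_{-2}=0, p_{-1}=1, q_{-2}=1, q_{-1}=0:
  i=0: a_0=1, p_0 = 1*1 + 0 = 1, q_0 = 1*0 + 1 = 1.
  i=1: a_1=1, p_1 = 1*1 + 1 = 2, q_1 = 1*1 + 0 = 1.
  i=2: a_2=5, p_2 = 5*2 + 1 = 11, q_2 = 5*1 + 1 = 6.
  i=3: a_3=4, p_3 = 4*11 + 2 = 46, q_3 = 4*6 + 1 = 25.

1/1, 2/1, 11/6, 46/25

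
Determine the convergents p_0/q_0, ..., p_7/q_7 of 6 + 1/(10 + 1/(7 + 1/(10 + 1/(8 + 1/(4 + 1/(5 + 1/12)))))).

6/1, 61/10, 433/71, 4391/720, 35561/5831, 146635/24044, 768736/126051, 9371467/1536656

Using the convergent recurrence p_i = a_i*p_{i-1} + p_{i-2}, q_i = a_i*q_{i-1} + q_{i-2} with p_{-2}=0, p_{-1}=1, q_{-2}=1, q_{-1}=0:
  i=0: a_0=6, p_0 = 6*1 + 0 = 6, q_0 = 6*0 + 1 = 1.
  i=1: a_1=10, p_1 = 10*6 + 1 = 61, q_1 = 10*1 + 0 = 10.
  i=2: a_2=7, p_2 = 7*61 + 6 = 433, q_2 = 7*10 + 1 = 71.
  i=3: a_3=10, p_3 = 10*433 + 61 = 4391, q_3 = 10*71 + 10 = 720.
  i=4: a_4=8, p_4 = 8*4391 + 433 = 35561, q_4 = 8*720 + 71 = 5831.
  i=5: a_5=4, p_5 = 4*35561 + 4391 = 146635, q_5 = 4*5831 + 720 = 24044.
  i=6: a_6=5, p_6 = 5*146635 + 35561 = 768736, q_6 = 5*24044 + 5831 = 126051.
  i=7: a_7=12, p_7 = 12*768736 + 146635 = 9371467, q_7 = 12*126051 + 24044 = 1536656.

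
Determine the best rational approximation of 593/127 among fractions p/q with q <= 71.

Expand x = 593/127 as a continued fraction with the Euclidean algorithm:
  593 = 4*127 + 85, so a_0 = 4.
  127 = 1*85 + 42, so a_1 = 1.
  85 = 2*42 + 1, so a_2 = 2.
  42 = 42*1 + 0, so a_3 = 42.
so x = [4; 1, 2, 42].
Convergents (p_i = a_i*p_{i-1} + p_{i-2}, q_i = a_i*q_{i-1} + q_{i-2} with p_{-2}=0, p_{-1}=1, q_{-2}=1, q_{-1}=0), until the denominator exceeds 71:
  i=0: a_0=4, p_0 = 4*1 + 0 = 4, q_0 = 4*0 + 1 = 1.
  i=1: a_1=1, p_1 = 1*4 + 1 = 5, q_1 = 1*1 + 0 = 1.
  i=2: a_2=2, p_2 = 2*5 + 4 = 14, q_2 = 2*1 + 1 = 3.
  i=3: a_3=42, p_3 = 42*14 + 5 = 593, q_3 = 42*3 + 1 = 127.
q_3 = 127 > 71, so the last convergent with denominator <= 71 is p_2/q_2 = 14/3.
The closest fraction with denominator <= 71 is either p_2/q_2 or the intermediate fraction (k*p_2 + p_1)/(k*q_2 + q_1) with the largest k >= 1 whose denominator stays <= 71; these approach x as k grows, and every other convergent or intermediate fraction in range is farther away.
Largest k: floor((71 - q_1)/q_2) = floor((71 - 1)/3) = 23.
That gives (23*14 + 5)/(23*3 + 1) = 327/70.
Compare the errors: |x - 14/3| = |593*3 - 14*127|/(127*3) = 1/381, and |x - 327/70| = |593*70 - 327*127|/(127*70) = 19/8890.
Cross-multiplying, 19*381 = 7239 < 8890 = 1*8890, so 19/8890 is smaller: the intermediate fraction 327/70 is closer to x than 14/3.

327/70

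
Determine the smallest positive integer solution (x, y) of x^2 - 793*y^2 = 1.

First expand sqrt(793) as a continued fraction. With x_i = (sqrt(793) + m_i)/d_i and (m_0, d_0) = (0, 1): a_0 = floor(sqrt(793)) = 28, since 28^2 = 784 <= 793 < 841 = 29^2.
Iterate m_{i+1} = d_i*a_i - m_i, d_{i+1} = (793 - m_{i+1}^2)/d_i, a_{i+1} = floor((a_0 + m_{i+1})/d_{i+1}):
  m_1 = 1*28 - 0 = 28, d_1 = (793 - 28^2)/1 = 9/1 = 9, a_1 = floor((28 + 28)/9) = 6.
  m_2 = 9*6 - 28 = 26, d_2 = (793 - 26^2)/9 = 117/9 = 13, a_2 = floor((28 + 26)/13) = 4.
  m_3 = 13*4 - 26 = 26, d_3 = (793 - 26^2)/13 = 117/13 = 9, a_3 = floor((28 + 26)/9) = 6.
  m_4 = 9*6 - 26 = 28, d_4 = (793 - 28^2)/9 = 9/9 = 1, a_4 = floor((28 + 28)/1) = 56.
  m_5 = 1*56 - 28 = 28, d_5 = (793 - 28^2)/1 = 9/1 = 9: (m_5, d_5) = (m_1, d_1) = (28, 9), so from here the quotients repeat a_1, ..., a_4; the period length is 4.
So sqrt(793) = [28; (6, 4, 6, 56)] with period length k = 4.
k is even, so the fundamental solution of x^2 - 793y^2 = 1 is (p_{k-1}, q_{k-1}) = (p_3, q_3); compute convergents through index 3.
Convergents (p_i = a_i*p_{i-1} + p_{i-2}, q_i = a_i*q_{i-1} + q_{i-2} with p_{-2}=0, p_{-1}=1, q_{-2}=1, q_{-1}=0):
  i=0: a_0=28, p_0 = 28*1 + 0 = 28, q_0 = 28*0 + 1 = 1.
  i=1: a_1=6, p_1 = 6*28 + 1 = 169, q_1 = 6*1 + 0 = 6.
  i=2: a_2=4, p_2 = 4*169 + 28 = 704, q_2 = 4*6 + 1 = 25.
  i=3: a_3=6, p_3 = 6*704 + 169 = 4393, q_3 = 6*25 + 6 = 156.
Check: 4393^2 - 793*156^2 = 19298449 - 19298448 = 1, so (x, y) = (4393, 156) solves the equation, and by the theorem it is the least positive solution.

(x, y) = (4393, 156)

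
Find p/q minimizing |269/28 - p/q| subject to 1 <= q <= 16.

Expand x = 269/28 as a continued fraction with the Euclidean algorithm:
  269 = 9*28 + 17, so a_0 = 9.
  28 = 1*17 + 11, so a_1 = 1.
  17 = 1*11 + 6, so a_2 = 1.
  11 = 1*6 + 5, so a_3 = 1.
  6 = 1*5 + 1, so a_4 = 1.
  5 = 5*1 + 0, so a_5 = 5.
so x = [9; 1, 1, 1, 1, 5].
Convergents (p_i = a_i*p_{i-1} + p_{i-2}, q_i = a_i*q_{i-1} + q_{i-2} with p_{-2}=0, p_{-1}=1, q_{-2}=1, q_{-1}=0), until the denominator exceeds 16:
  i=0: a_0=9, p_0 = 9*1 + 0 = 9, q_0 = 9*0 + 1 = 1.
  i=1: a_1=1, p_1 = 1*9 + 1 = 10, q_1 = 1*1 + 0 = 1.
  i=2: a_2=1, p_2 = 1*10 + 9 = 19, q_2 = 1*1 + 1 = 2.
  i=3: a_3=1, p_3 = 1*19 + 10 = 29, q_3 = 1*2 + 1 = 3.
  i=4: a_4=1, p_4 = 1*29 + 19 = 48, q_4 = 1*3 + 2 = 5.
  i=5: a_5=5, p_5 = 5*48 + 29 = 269, q_5 = 5*5 + 3 = 28.
q_5 = 28 > 16, so the last convergent with denominator <= 16 is p_4/q_4 = 48/5.
The closest fraction with denominator <= 16 is either p_4/q_4 or the intermediate fraction (k*p_4 + p_3)/(k*q_4 + q_3) with the largest k >= 1 whose denominator stays <= 16; these approach x as k grows, and every other convergent or intermediate fraction in range is farther away.
Largest k: floor((16 - q_3)/q_4) = floor((16 - 3)/5) = 2.
That gives (2*48 + 29)/(2*5 + 3) = 125/13.
Compare the errors: |x - 48/5| = |269*5 - 48*28|/(28*5) = 1/140, and |x - 125/13| = |269*13 - 125*28|/(28*13) = 3/364.
Cross-multiplying, 1*364 = 364 < 420 = 3*140, so 1/140 is smaller: the convergent 48/5 is closer to x than 125/13.

48/5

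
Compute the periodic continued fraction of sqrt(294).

Write x_i = (sqrt(294) + m_i)/d_i with (m_0, d_0) = (0, 1). a_0 = floor(sqrt(294)) = 17, since 17^2 = 289 <= 294 < 324 = 18^2.
Iterate m_{i+1} = d_i*a_i - m_i, d_{i+1} = (294 - m_{i+1}^2)/d_i, a_{i+1} = floor((a_0 + m_{i+1})/d_{i+1}):
  m_1 = 1*17 - 0 = 17, d_1 = (294 - 17^2)/1 = 5/1 = 5, a_1 = floor((17 + 17)/5) = 6.
  m_2 = 5*6 - 17 = 13, d_2 = (294 - 13^2)/5 = 125/5 = 25, a_2 = floor((17 + 13)/25) = 1.
  m_3 = 25*1 - 13 = 12, d_3 = (294 - 12^2)/25 = 150/25 = 6, a_3 = floor((17 + 12)/6) = 4.
  m_4 = 6*4 - 12 = 12, d_4 = (294 - 12^2)/6 = 150/6 = 25, a_4 = floor((17 + 12)/25) = 1.
  m_5 = 25*1 - 12 = 13, d_5 = (294 - 13^2)/25 = 125/25 = 5, a_5 = floor((17 + 13)/5) = 6.
  m_6 = 5*6 - 13 = 17, d_6 = (294 - 17^2)/5 = 5/5 = 1, a_6 = floor((17 + 17)/1) = 34.
  m_7 = 1*34 - 17 = 17, d_7 = (294 - 17^2)/1 = 5/1 = 5: (m_7, d_7) = (m_1, d_1) = (17, 5), so from here the quotients repeat a_1, ..., a_6; the period length is 6.
Hence the expansion of sqrt(294) is a_0 = 17 followed by the repeating block 6, 1, 4, 1, 6, 34 (period 6).

[17; (6, 1, 4, 1, 6, 34)]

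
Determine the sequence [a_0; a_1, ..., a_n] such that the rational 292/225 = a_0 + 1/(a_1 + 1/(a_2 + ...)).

Run the Euclidean algorithm on 292 and 225; the successive quotients are the partial quotients a_0, a_1, ... (each step inverts the fractional part left over by the previous one):
  292 = 1*225 + 67, so a_0 = 1.
  225 = 3*67 + 24, so a_1 = 3.
  67 = 2*24 + 19, so a_2 = 2.
  24 = 1*19 + 5, so a_3 = 1.
  19 = 3*5 + 4, so a_4 = 3.
  5 = 1*4 + 1, so a_5 = 1.
  4 = 4*1 + 0, so a_6 = 4.
The remainder reaches 0 after 7 divisions, so the expansion has 7 partial quotients, read off in order.

[1; 3, 2, 1, 3, 1, 4]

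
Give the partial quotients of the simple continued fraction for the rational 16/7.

Run the Euclidean algorithm on 16 and 7; the successive quotients are the partial quotients a_0, a_1, ... (each step inverts the fractional part left over by the previous one):
  16 = 2*7 + 2, so a_0 = 2.
  7 = 3*2 + 1, so a_1 = 3.
  2 = 2*1 + 0, so a_2 = 2.
The remainder reaches 0 after 3 divisions, so the expansion has 3 partial quotients, read off in order.

[2; 3, 2]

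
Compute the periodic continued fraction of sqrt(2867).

Write x_i = (sqrt(2867) + m_i)/d_i with (m_0, d_0) = (0, 1). a_0 = floor(sqrt(2867)) = 53, since 53^2 = 2809 <= 2867 < 2916 = 54^2.
Iterate m_{i+1} = d_i*a_i - m_i, d_{i+1} = (2867 - m_{i+1}^2)/d_i, a_{i+1} = floor((a_0 + m_{i+1})/d_{i+1}):
  m_1 = 1*53 - 0 = 53, d_1 = (2867 - 53^2)/1 = 58/1 = 58, a_1 = floor((53 + 53)/58) = 1.
  m_2 = 58*1 - 53 = 5, d_2 = (2867 - 5^2)/58 = 2842/58 = 49, a_2 = floor((53 + 5)/49) = 1.
  m_3 = 49*1 - 5 = 44, d_3 = (2867 - 44^2)/49 = 931/49 = 19, a_3 = floor((53 + 44)/19) = 5.
  m_4 = 19*5 - 44 = 51, d_4 = (2867 - 51^2)/19 = 266/19 = 14, a_4 = floor((53 + 51)/14) = 7.
  m_5 = 14*7 - 51 = 47, d_5 = (2867 - 47^2)/14 = 658/14 = 47, a_5 = floor((53 + 47)/47) = 2.
  m_6 = 47*2 - 47 = 47, d_6 = (2867 - 47^2)/47 = 658/47 = 14, a_6 = floor((53 + 47)/14) = 7.
  m_7 = 14*7 - 47 = 51, d_7 = (2867 - 51^2)/14 = 266/14 = 19, a_7 = floor((53 + 51)/19) = 5.
  m_8 = 19*5 - 51 = 44, d_8 = (2867 - 44^2)/19 = 931/19 = 49, a_8 = floor((53 + 44)/49) = 1.
  m_9 = 49*1 - 44 = 5, d_9 = (2867 - 5^2)/49 = 2842/49 = 58, a_9 = floor((53 + 5)/58) = 1.
  m_10 = 58*1 - 5 = 53, d_10 = (2867 - 53^2)/58 = 58/58 = 1, a_10 = floor((53 + 53)/1) = 106.
  m_11 = 1*106 - 53 = 53, d_11 = (2867 - 53^2)/1 = 58/1 = 58: (m_11, d_11) = (m_1, d_1) = (53, 58), so from here the quotients repeat a_1, ..., a_10; the period length is 10.
Hence the expansion of sqrt(2867) is a_0 = 53 followed by the repeating block 1, 1, 5, 7, 2, 7, 5, 1, 1, 106 (period 10).

[53; (1, 1, 5, 7, 2, 7, 5, 1, 1, 106)]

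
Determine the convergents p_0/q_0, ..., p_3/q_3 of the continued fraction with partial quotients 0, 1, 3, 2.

Using the convergent recurrence p_i = a_i*p_{i-1} + p_{i-2}, q_i = a_i*q_{i-1} + q_{i-2} with p_{-2}=0, p_{-1}=1, q_{-2}=1, q_{-1}=0:
  i=0: a_0=0, p_0 = 0*1 + 0 = 0, q_0 = 0*0 + 1 = 1.
  i=1: a_1=1, p_1 = 1*0 + 1 = 1, q_1 = 1*1 + 0 = 1.
  i=2: a_2=3, p_2 = 3*1 + 0 = 3, q_2 = 3*1 + 1 = 4.
  i=3: a_3=2, p_3 = 2*3 + 1 = 7, q_3 = 2*4 + 1 = 9.

0/1, 1/1, 3/4, 7/9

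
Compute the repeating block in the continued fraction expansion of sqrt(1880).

[43; (2, 1, 3, 1, 2, 86)]

Write x_i = (sqrt(1880) + m_i)/d_i with (m_0, d_0) = (0, 1). a_0 = floor(sqrt(1880)) = 43, since 43^2 = 1849 <= 1880 < 1936 = 44^2.
Iterate m_{i+1} = d_i*a_i - m_i, d_{i+1} = (1880 - m_{i+1}^2)/d_i, a_{i+1} = floor((a_0 + m_{i+1})/d_{i+1}):
  m_1 = 1*43 - 0 = 43, d_1 = (1880 - 43^2)/1 = 31/1 = 31, a_1 = floor((43 + 43)/31) = 2.
  m_2 = 31*2 - 43 = 19, d_2 = (1880 - 19^2)/31 = 1519/31 = 49, a_2 = floor((43 + 19)/49) = 1.
  m_3 = 49*1 - 19 = 30, d_3 = (1880 - 30^2)/49 = 980/49 = 20, a_3 = floor((43 + 30)/20) = 3.
  m_4 = 20*3 - 30 = 30, d_4 = (1880 - 30^2)/20 = 980/20 = 49, a_4 = floor((43 + 30)/49) = 1.
  m_5 = 49*1 - 30 = 19, d_5 = (1880 - 19^2)/49 = 1519/49 = 31, a_5 = floor((43 + 19)/31) = 2.
  m_6 = 31*2 - 19 = 43, d_6 = (1880 - 43^2)/31 = 31/31 = 1, a_6 = floor((43 + 43)/1) = 86.
  m_7 = 1*86 - 43 = 43, d_7 = (1880 - 43^2)/1 = 31/1 = 31: (m_7, d_7) = (m_1, d_1) = (43, 31), so from here the quotients repeat a_1, ..., a_6; the period length is 6.
Hence the expansion of sqrt(1880) is a_0 = 43 followed by the repeating block 2, 1, 3, 1, 2, 86 (period 6).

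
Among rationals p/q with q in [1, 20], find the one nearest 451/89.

Expand x = 451/89 as a continued fraction with the Euclidean algorithm:
  451 = 5*89 + 6, so a_0 = 5.
  89 = 14*6 + 5, so a_1 = 14.
  6 = 1*5 + 1, so a_2 = 1.
  5 = 5*1 + 0, so a_3 = 5.
so x = [5; 14, 1, 5].
Convergents (p_i = a_i*p_{i-1} + p_{i-2}, q_i = a_i*q_{i-1} + q_{i-2} with p_{-2}=0, p_{-1}=1, q_{-2}=1, q_{-1}=0), until the denominator exceeds 20:
  i=0: a_0=5, p_0 = 5*1 + 0 = 5, q_0 = 5*0 + 1 = 1.
  i=1: a_1=14, p_1 = 14*5 + 1 = 71, q_1 = 14*1 + 0 = 14.
  i=2: a_2=1, p_2 = 1*71 + 5 = 76, q_2 = 1*14 + 1 = 15.
  i=3: a_3=5, p_3 = 5*76 + 71 = 451, q_3 = 5*15 + 14 = 89.
q_3 = 89 > 20, so the last convergent with denominator <= 20 is p_2/q_2 = 76/15.
The closest fraction with denominator <= 20 is either p_2/q_2 or the intermediate fraction (k*p_2 + p_1)/(k*q_2 + q_1) with the largest k >= 1 whose denominator stays <= 20; these approach x as k grows, and every other convergent or intermediate fraction in range is farther away.
Largest k: floor((20 - q_1)/q_2) = floor((20 - 14)/15) = 0.
Since k = 0, no intermediate fraction beyond p_2/q_2 has denominator <= 20, so the convergent 76/15 is the closest (its error is |451*15 - 76*89|/(89*15) = 1/1335).

76/15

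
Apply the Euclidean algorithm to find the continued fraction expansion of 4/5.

Run the Euclidean algorithm on 4 and 5; the successive quotients are the partial quotients a_0, a_1, ... (each step inverts the fractional part left over by the previous one):
  4 = 0*5 + 4, so a_0 = 0.
  5 = 1*4 + 1, so a_1 = 1.
  4 = 4*1 + 0, so a_2 = 4.
The remainder reaches 0 after 3 divisions, so the expansion has 3 partial quotients, read off in order.

[0; 1, 4]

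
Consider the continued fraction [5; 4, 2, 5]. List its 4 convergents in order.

Using the convergent recurrence p_i = a_i*p_{i-1} + p_{i-2}, q_i = a_i*q_{i-1} + q_{i-2} with p_{-2}=0, p_{-1}=1, q_{-2}=1, q_{-1}=0:
  i=0: a_0=5, p_0 = 5*1 + 0 = 5, q_0 = 5*0 + 1 = 1.
  i=1: a_1=4, p_1 = 4*5 + 1 = 21, q_1 = 4*1 + 0 = 4.
  i=2: a_2=2, p_2 = 2*21 + 5 = 47, q_2 = 2*4 + 1 = 9.
  i=3: a_3=5, p_3 = 5*47 + 21 = 256, q_3 = 5*9 + 4 = 49.

5/1, 21/4, 47/9, 256/49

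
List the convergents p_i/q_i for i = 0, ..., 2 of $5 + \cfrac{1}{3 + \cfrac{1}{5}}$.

5/1, 16/3, 85/16

Using the convergent recurrence p_i = a_i*p_{i-1} + p_{i-2}, q_i = a_i*q_{i-1} + q_{i-2} with p_{-2}=0, p_{-1}=1, q_{-2}=1, q_{-1}=0:
  i=0: a_0=5, p_0 = 5*1 + 0 = 5, q_0 = 5*0 + 1 = 1.
  i=1: a_1=3, p_1 = 3*5 + 1 = 16, q_1 = 3*1 + 0 = 3.
  i=2: a_2=5, p_2 = 5*16 + 5 = 85, q_2 = 5*3 + 1 = 16.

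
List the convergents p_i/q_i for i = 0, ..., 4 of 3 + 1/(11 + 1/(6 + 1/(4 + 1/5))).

Using the convergent recurrence p_i = a_i*p_{i-1} + p_{i-2}, q_i = a_i*q_{i-1} + q_{i-2} with p_{-2}=0, p_{-1}=1, q_{-2}=1, q_{-1}=0:
  i=0: a_0=3, p_0 = 3*1 + 0 = 3, q_0 = 3*0 + 1 = 1.
  i=1: a_1=11, p_1 = 11*3 + 1 = 34, q_1 = 11*1 + 0 = 11.
  i=2: a_2=6, p_2 = 6*34 + 3 = 207, q_2 = 6*11 + 1 = 67.
  i=3: a_3=4, p_3 = 4*207 + 34 = 862, q_3 = 4*67 + 11 = 279.
  i=4: a_4=5, p_4 = 5*862 + 207 = 4517, q_4 = 5*279 + 67 = 1462.

3/1, 34/11, 207/67, 862/279, 4517/1462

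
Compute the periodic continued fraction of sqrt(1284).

Write x_i = (sqrt(1284) + m_i)/d_i with (m_0, d_0) = (0, 1). a_0 = floor(sqrt(1284)) = 35, since 35^2 = 1225 <= 1284 < 1296 = 36^2.
Iterate m_{i+1} = d_i*a_i - m_i, d_{i+1} = (1284 - m_{i+1}^2)/d_i, a_{i+1} = floor((a_0 + m_{i+1})/d_{i+1}):
  m_1 = 1*35 - 0 = 35, d_1 = (1284 - 35^2)/1 = 59/1 = 59, a_1 = floor((35 + 35)/59) = 1.
  m_2 = 59*1 - 35 = 24, d_2 = (1284 - 24^2)/59 = 708/59 = 12, a_2 = floor((35 + 24)/12) = 4.
  m_3 = 12*4 - 24 = 24, d_3 = (1284 - 24^2)/12 = 708/12 = 59, a_3 = floor((35 + 24)/59) = 1.
  m_4 = 59*1 - 24 = 35, d_4 = (1284 - 35^2)/59 = 59/59 = 1, a_4 = floor((35 + 35)/1) = 70.
  m_5 = 1*70 - 35 = 35, d_5 = (1284 - 35^2)/1 = 59/1 = 59: (m_5, d_5) = (m_1, d_1) = (35, 59), so from here the quotients repeat a_1, ..., a_4; the period length is 4.
Hence the expansion of sqrt(1284) is a_0 = 35 followed by the repeating block 1, 4, 1, 70 (period 4).

[35; (1, 4, 1, 70)]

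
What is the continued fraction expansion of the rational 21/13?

Run the Euclidean algorithm on 21 and 13; the successive quotients are the partial quotients a_0, a_1, ... (each step inverts the fractional part left over by the previous one):
  21 = 1*13 + 8, so a_0 = 1.
  13 = 1*8 + 5, so a_1 = 1.
  8 = 1*5 + 3, so a_2 = 1.
  5 = 1*3 + 2, so a_3 = 1.
  3 = 1*2 + 1, so a_4 = 1.
  2 = 2*1 + 0, so a_5 = 2.
The remainder reaches 0 after 6 divisions, so the expansion has 6 partial quotients, read off in order.

[1; 1, 1, 1, 1, 2]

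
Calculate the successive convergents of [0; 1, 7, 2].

Using the convergent recurrence p_i = a_i*p_{i-1} + p_{i-2}, q_i = a_i*q_{i-1} + q_{i-2} with p_{-2}=0, p_{-1}=1, q_{-2}=1, q_{-1}=0:
  i=0: a_0=0, p_0 = 0*1 + 0 = 0, q_0 = 0*0 + 1 = 1.
  i=1: a_1=1, p_1 = 1*0 + 1 = 1, q_1 = 1*1 + 0 = 1.
  i=2: a_2=7, p_2 = 7*1 + 0 = 7, q_2 = 7*1 + 1 = 8.
  i=3: a_3=2, p_3 = 2*7 + 1 = 15, q_3 = 2*8 + 1 = 17.

0/1, 1/1, 7/8, 15/17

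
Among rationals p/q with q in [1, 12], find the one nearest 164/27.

Expand x = 164/27 as a continued fraction with the Euclidean algorithm:
  164 = 6*27 + 2, so a_0 = 6.
  27 = 13*2 + 1, so a_1 = 13.
  2 = 2*1 + 0, so a_2 = 2.
so x = [6; 13, 2].
Convergents (p_i = a_i*p_{i-1} + p_{i-2}, q_i = a_i*q_{i-1} + q_{i-2} with p_{-2}=0, p_{-1}=1, q_{-2}=1, q_{-1}=0), until the denominator exceeds 12:
  i=0: a_0=6, p_0 = 6*1 + 0 = 6, q_0 = 6*0 + 1 = 1.
  i=1: a_1=13, p_1 = 13*6 + 1 = 79, q_1 = 13*1 + 0 = 13.
q_1 = 13 > 12, so the last convergent with denominator <= 12 is p_0/q_0 = 6/1.
The closest fraction with denominator <= 12 is either p_0/q_0 or the intermediate fraction (k*p_0 + p_{-1})/(k*q_0 + q_{-1}) with the largest k >= 1 whose denominator stays <= 12; these approach x as k grows, and every other convergent or intermediate fraction in range is farther away.
Largest k: floor((12 - q_{-1})/q_0) = floor((12 - 0)/1) = 12 (using the seeds p_{-1} = 1, q_{-1} = 0).
That gives (12*6 + 1)/(12*1 + 0) = 73/12.
Compare the errors: |x - 6/1| = |164*1 - 6*27|/(27*1) = 2/27, and |x - 73/12| = |164*12 - 73*27|/(27*12) = 3/324.
Cross-multiplying, 3*27 = 81 < 648 = 2*324, so 3/324 is smaller: the intermediate fraction 73/12 is closer to x than 6/1.

73/12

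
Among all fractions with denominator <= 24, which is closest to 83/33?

58/23

Expand x = 83/33 as a continued fraction with the Euclidean algorithm:
  83 = 2*33 + 17, so a_0 = 2.
  33 = 1*17 + 16, so a_1 = 1.
  17 = 1*16 + 1, so a_2 = 1.
  16 = 16*1 + 0, so a_3 = 16.
so x = [2; 1, 1, 16].
Convergents (p_i = a_i*p_{i-1} + p_{i-2}, q_i = a_i*q_{i-1} + q_{i-2} with p_{-2}=0, p_{-1}=1, q_{-2}=1, q_{-1}=0), until the denominator exceeds 24:
  i=0: a_0=2, p_0 = 2*1 + 0 = 2, q_0 = 2*0 + 1 = 1.
  i=1: a_1=1, p_1 = 1*2 + 1 = 3, q_1 = 1*1 + 0 = 1.
  i=2: a_2=1, p_2 = 1*3 + 2 = 5, q_2 = 1*1 + 1 = 2.
  i=3: a_3=16, p_3 = 16*5 + 3 = 83, q_3 = 16*2 + 1 = 33.
q_3 = 33 > 24, so the last convergent with denominator <= 24 is p_2/q_2 = 5/2.
The closest fraction with denominator <= 24 is either p_2/q_2 or the intermediate fraction (k*p_2 + p_1)/(k*q_2 + q_1) with the largest k >= 1 whose denominator stays <= 24; these approach x as k grows, and every other convergent or intermediate fraction in range is farther away.
Largest k: floor((24 - q_1)/q_2) = floor((24 - 1)/2) = 11.
That gives (11*5 + 3)/(11*2 + 1) = 58/23.
Compare the errors: |x - 5/2| = |83*2 - 5*33|/(33*2) = 1/66, and |x - 58/23| = |83*23 - 58*33|/(33*23) = 5/759.
Cross-multiplying, 5*66 = 330 < 759 = 1*759, so 5/759 is smaller: the intermediate fraction 58/23 is closer to x than 5/2.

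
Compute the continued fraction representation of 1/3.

Run the Euclidean algorithm on 1 and 3; the successive quotients are the partial quotients a_0, a_1, ... (each step inverts the fractional part left over by the previous one):
  1 = 0*3 + 1, so a_0 = 0.
  3 = 3*1 + 0, so a_1 = 3.
The remainder reaches 0 after 2 divisions, so the expansion has 2 partial quotients, read off in order.

[0; 3]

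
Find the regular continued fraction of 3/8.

Run the Euclidean algorithm on 3 and 8; the successive quotients are the partial quotients a_0, a_1, ... (each step inverts the fractional part left over by the previous one):
  3 = 0*8 + 3, so a_0 = 0.
  8 = 2*3 + 2, so a_1 = 2.
  3 = 1*2 + 1, so a_2 = 1.
  2 = 2*1 + 0, so a_3 = 2.
The remainder reaches 0 after 4 divisions, so the expansion has 4 partial quotients, read off in order.

[0; 2, 1, 2]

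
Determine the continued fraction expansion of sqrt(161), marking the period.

[12; (1, 2, 4, 1, 2, 1, 4, 2, 1, 24)]

Write x_i = (sqrt(161) + m_i)/d_i with (m_0, d_0) = (0, 1). a_0 = floor(sqrt(161)) = 12, since 12^2 = 144 <= 161 < 169 = 13^2.
Iterate m_{i+1} = d_i*a_i - m_i, d_{i+1} = (161 - m_{i+1}^2)/d_i, a_{i+1} = floor((a_0 + m_{i+1})/d_{i+1}):
  m_1 = 1*12 - 0 = 12, d_1 = (161 - 12^2)/1 = 17/1 = 17, a_1 = floor((12 + 12)/17) = 1.
  m_2 = 17*1 - 12 = 5, d_2 = (161 - 5^2)/17 = 136/17 = 8, a_2 = floor((12 + 5)/8) = 2.
  m_3 = 8*2 - 5 = 11, d_3 = (161 - 11^2)/8 = 40/8 = 5, a_3 = floor((12 + 11)/5) = 4.
  m_4 = 5*4 - 11 = 9, d_4 = (161 - 9^2)/5 = 80/5 = 16, a_4 = floor((12 + 9)/16) = 1.
  m_5 = 16*1 - 9 = 7, d_5 = (161 - 7^2)/16 = 112/16 = 7, a_5 = floor((12 + 7)/7) = 2.
  m_6 = 7*2 - 7 = 7, d_6 = (161 - 7^2)/7 = 112/7 = 16, a_6 = floor((12 + 7)/16) = 1.
  m_7 = 16*1 - 7 = 9, d_7 = (161 - 9^2)/16 = 80/16 = 5, a_7 = floor((12 + 9)/5) = 4.
  m_8 = 5*4 - 9 = 11, d_8 = (161 - 11^2)/5 = 40/5 = 8, a_8 = floor((12 + 11)/8) = 2.
  m_9 = 8*2 - 11 = 5, d_9 = (161 - 5^2)/8 = 136/8 = 17, a_9 = floor((12 + 5)/17) = 1.
  m_10 = 17*1 - 5 = 12, d_10 = (161 - 12^2)/17 = 17/17 = 1, a_10 = floor((12 + 12)/1) = 24.
  m_11 = 1*24 - 12 = 12, d_11 = (161 - 12^2)/1 = 17/1 = 17: (m_11, d_11) = (m_1, d_1) = (12, 17), so from here the quotients repeat a_1, ..., a_10; the period length is 10.
Hence the expansion of sqrt(161) is a_0 = 12 followed by the repeating block 1, 2, 4, 1, 2, 1, 4, 2, 1, 24 (period 10).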